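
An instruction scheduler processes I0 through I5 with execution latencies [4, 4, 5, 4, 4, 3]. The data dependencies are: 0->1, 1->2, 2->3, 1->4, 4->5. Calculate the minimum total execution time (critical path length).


Compute longest path through dependency graph: dist(Ik) = max over predecessors of dist + latency(Ik).
dist(I0) = latency 4 = 4
dist(I1) = dist(I0) + 4 = 4 + 4 = 8
dist(I2) = dist(I1) + 5 = 8 + 5 = 13
dist(I3) = dist(I2) + 4 = 13 + 4 = 17
dist(I4) = dist(I1) + 4 = 8 + 4 = 12
dist(I5) = dist(I4) + 3 = 12 + 3 = 15
Critical path = max dist = 17

17


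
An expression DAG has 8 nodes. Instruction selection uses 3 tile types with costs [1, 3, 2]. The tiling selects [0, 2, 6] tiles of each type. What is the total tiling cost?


Total cost = sum(count_i * cost_i)
= 0*1 + 2*3 + 6*2
= 18

18


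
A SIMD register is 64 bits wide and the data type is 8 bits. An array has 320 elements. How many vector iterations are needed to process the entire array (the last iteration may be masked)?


Width = 64 / 8 = 8 elements per vector op
Iterations = ceil(320 / 8) = 40

40


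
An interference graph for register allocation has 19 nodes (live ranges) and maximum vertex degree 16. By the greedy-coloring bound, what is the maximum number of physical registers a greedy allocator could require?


Greedy coloring never needs more than (max_degree + 1) colors: when coloring a vertex, at most max_degree neighbors are already colored.
Upper bound = 16 + 1 = 17

17


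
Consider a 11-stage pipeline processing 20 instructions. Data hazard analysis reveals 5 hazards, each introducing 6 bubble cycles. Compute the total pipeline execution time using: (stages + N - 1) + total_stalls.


Base cycles = 11 + 20 - 1 = 30
Total stalls = 5 * 6 = 30
Total = 30 + 30 = 60

60


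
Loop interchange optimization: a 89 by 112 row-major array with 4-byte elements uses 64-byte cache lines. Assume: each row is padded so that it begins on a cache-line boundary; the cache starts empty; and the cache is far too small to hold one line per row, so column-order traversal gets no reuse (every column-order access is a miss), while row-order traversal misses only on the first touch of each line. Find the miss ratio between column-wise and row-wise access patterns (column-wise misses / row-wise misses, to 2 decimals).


Each row occupies 112 * 4 = 448 bytes and starts on a line boundary, so it spans ceil(448 / 64) = 7 cache lines.
Row-major traversal misses (one per line touched): 89 * ceil(112 * 4 / 64) = 623
Column-major traversal misses (no reuse, every access misses): 89 * 112 = 9968
Ratio = 9968 / 623 = 16.0

16.0


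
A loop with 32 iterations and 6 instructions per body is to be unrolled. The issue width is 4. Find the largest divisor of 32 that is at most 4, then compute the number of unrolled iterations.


Largest divisor of 32 <= 4 is 4
New iterations = 32 / 4 = 8

8


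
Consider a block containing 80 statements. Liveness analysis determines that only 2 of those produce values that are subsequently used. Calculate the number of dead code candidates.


Dead code = total statements - live definitions
= 80 - 2 = 78

78


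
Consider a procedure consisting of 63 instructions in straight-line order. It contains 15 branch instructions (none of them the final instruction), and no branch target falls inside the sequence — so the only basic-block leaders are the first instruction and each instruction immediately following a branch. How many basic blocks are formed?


With no in-sequence branch targets, the leaders are the first instruction plus the instruction after each branch.
Number of basic blocks = branches + 1
= 15 + 1 = 16

16


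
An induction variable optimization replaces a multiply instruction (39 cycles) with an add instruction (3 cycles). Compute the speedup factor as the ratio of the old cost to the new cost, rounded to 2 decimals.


Ratio = mult_cost / add_cost = 39 / 3 = 13.0

13.0


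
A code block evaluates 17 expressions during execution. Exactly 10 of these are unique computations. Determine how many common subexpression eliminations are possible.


CSE count = total expressions - unique expressions
= 17 - 10 = 7

7


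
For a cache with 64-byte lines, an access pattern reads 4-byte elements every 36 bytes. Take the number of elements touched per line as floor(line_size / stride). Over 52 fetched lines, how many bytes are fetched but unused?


Elements per line = floor(64 / 36) = 1
Bytes used per line = 1 * 4 = 4
Wasted per line = 64 - 4 = 60
Total wasted = 60 * 52 = 3120

3120


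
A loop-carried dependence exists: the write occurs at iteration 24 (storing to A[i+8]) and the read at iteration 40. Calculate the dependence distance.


Distance = read iteration - write iteration
= 40 - 24 = 16

16


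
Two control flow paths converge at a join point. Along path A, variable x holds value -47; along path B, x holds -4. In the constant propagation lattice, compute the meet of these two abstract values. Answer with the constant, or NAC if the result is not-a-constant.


Meet operation: if both paths give the same constant, result is that constant; if they differ, result is NAC (not-a-constant).
Path A: -47, Path B: -4 -> differ
Result: not-a-constant -> NAC

NAC


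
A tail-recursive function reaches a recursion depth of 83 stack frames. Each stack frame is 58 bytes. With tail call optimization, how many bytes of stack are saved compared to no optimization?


Without TCO: 83 * 58 = 4814 bytes
With TCO: reuse 1 frame = 58 bytes
Savings = 4814 - 58 = 4756

4756


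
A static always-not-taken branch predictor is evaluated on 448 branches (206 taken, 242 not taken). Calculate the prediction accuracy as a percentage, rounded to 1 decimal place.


Predictor: always-not-taken
Correct predictions = 242
Accuracy = 242 / 448 * 100 = 54.0%

54.0


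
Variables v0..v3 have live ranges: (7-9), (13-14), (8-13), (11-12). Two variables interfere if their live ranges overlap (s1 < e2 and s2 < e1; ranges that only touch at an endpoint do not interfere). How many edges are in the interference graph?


Check all pairs for overlapping intervals.
Two intervals (s1,e1) and (s2,e2) overlap if s1 < e2 and s2 < e1.
v0 (7-9) vs v1..v3: overlaps v2 -> 1
v1 (13-14) vs v2..v3: overlaps none -> 0
v2 (8-13) vs v3: overlaps v3 -> 1
Total overlapping pairs = 1 + 0 + 1 = 2

2


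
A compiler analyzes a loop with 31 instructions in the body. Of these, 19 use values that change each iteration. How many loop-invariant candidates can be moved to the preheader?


Invariant candidates = total - loop-dependent
= 31 - 19 = 12

12


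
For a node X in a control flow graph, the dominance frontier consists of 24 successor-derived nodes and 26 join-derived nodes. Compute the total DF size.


DF(X) = direct successor contributions + join point contributions
= 24 + 26 = 50

50


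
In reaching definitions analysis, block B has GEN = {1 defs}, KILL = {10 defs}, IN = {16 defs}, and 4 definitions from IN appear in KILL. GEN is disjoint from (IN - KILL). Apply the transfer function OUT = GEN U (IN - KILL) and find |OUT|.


IN - KILL: 16 - 4 = 12 surviving definitions
OUT = GEN + surviving = 1 + 12 = 13

13


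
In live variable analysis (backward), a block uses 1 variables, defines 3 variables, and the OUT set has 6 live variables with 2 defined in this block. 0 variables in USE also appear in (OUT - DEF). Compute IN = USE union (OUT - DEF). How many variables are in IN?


OUT - DEF: 6 - 2 = 4
|IN| = |USE| + |OUT - DEF| - |USE ∩ (OUT - DEF)| = 1 + 4 - 0 = 5

5


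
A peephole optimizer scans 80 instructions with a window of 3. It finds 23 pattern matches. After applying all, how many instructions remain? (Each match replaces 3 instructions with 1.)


Each match removes 2 instructions.
Total removed = 23 * 2 = 46
Remaining = 80 - 46 = 34

34


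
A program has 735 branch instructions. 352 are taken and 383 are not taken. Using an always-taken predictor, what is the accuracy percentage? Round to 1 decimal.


Predictor: always-taken
Correct predictions = 352
Accuracy = 352 / 735 * 100 = 47.9%

47.9


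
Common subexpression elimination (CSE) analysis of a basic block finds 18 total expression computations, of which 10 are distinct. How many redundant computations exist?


CSE count = total expressions - unique expressions
= 18 - 10 = 8

8


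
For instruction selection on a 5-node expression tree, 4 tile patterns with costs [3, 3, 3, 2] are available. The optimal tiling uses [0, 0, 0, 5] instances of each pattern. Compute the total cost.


Total cost = sum(count_i * cost_i)
= 0*3 + 0*3 + 0*3 + 5*2
= 10

10


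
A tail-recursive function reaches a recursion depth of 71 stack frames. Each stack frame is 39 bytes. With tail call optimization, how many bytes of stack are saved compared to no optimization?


Without TCO: 71 * 39 = 2769 bytes
With TCO: reuse 1 frame = 39 bytes
Savings = 2769 - 39 = 2730

2730


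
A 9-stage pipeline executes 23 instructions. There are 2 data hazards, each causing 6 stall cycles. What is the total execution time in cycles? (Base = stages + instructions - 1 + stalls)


Base cycles = 9 + 23 - 1 = 31
Total stalls = 2 * 6 = 12
Total = 31 + 12 = 43

43


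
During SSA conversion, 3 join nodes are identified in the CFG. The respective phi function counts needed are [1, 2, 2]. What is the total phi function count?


Total phi functions = sum of phi functions at each join node
= 1 + 2 + 2 = 5

5


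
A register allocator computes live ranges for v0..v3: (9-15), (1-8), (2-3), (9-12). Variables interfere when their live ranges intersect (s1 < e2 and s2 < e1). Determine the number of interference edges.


Check all pairs for overlapping intervals.
Two intervals (s1,e1) and (s2,e2) overlap if s1 < e2 and s2 < e1.
v0 (9-15) vs v1..v3: overlaps v3 -> 1
v1 (1-8) vs v2..v3: overlaps v2 -> 1
v2 (2-3) vs v3: overlaps none -> 0
Total overlapping pairs = 1 + 1 + 0 = 2

2


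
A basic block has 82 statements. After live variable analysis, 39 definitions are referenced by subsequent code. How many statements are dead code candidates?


Dead code = total statements - live definitions
= 82 - 39 = 43

43


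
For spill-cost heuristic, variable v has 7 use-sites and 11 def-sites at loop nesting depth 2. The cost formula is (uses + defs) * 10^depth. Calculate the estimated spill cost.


uses + defs = 7 + 11 = 18
10^2 = 100
Spill cost = 18 * 100 = 1800

1800


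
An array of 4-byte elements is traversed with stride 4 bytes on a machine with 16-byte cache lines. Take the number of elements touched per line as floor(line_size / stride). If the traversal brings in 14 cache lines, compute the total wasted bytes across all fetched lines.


Elements per line = floor(16 / 4) = 4
Bytes used per line = 4 * 4 = 16
Wasted per line = 16 - 16 = 0
Total wasted = 0 * 14 = 0

0


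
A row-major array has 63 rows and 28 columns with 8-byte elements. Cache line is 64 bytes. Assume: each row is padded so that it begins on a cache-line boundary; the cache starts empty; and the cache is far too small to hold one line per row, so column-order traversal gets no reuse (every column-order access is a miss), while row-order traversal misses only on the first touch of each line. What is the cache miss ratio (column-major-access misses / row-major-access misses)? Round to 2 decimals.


Each row occupies 28 * 8 = 224 bytes and starts on a line boundary, so it spans ceil(224 / 64) = 4 cache lines.
Row-major traversal misses (one per line touched): 63 * ceil(28 * 8 / 64) = 252
Column-major traversal misses (no reuse, every access misses): 63 * 28 = 1764
Ratio = 1764 / 252 = 7.0

7.0


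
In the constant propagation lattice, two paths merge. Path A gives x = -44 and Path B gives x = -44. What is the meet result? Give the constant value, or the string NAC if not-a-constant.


Meet operation: if both paths give the same constant, result is that constant; if they differ, result is NAC (not-a-constant).
Path A: -44, Path B: -44 -> equal
Result: constant -> -44

-44


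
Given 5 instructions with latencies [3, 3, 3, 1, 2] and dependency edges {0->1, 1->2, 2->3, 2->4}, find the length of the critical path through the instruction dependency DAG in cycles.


Compute longest path through dependency graph: dist(Ik) = max over predecessors of dist + latency(Ik).
dist(I0) = latency 3 = 3
dist(I1) = dist(I0) + 3 = 3 + 3 = 6
dist(I2) = dist(I1) + 3 = 6 + 3 = 9
dist(I3) = dist(I2) + 1 = 9 + 1 = 10
dist(I4) = dist(I2) + 2 = 9 + 2 = 11
Critical path = max dist = 11

11


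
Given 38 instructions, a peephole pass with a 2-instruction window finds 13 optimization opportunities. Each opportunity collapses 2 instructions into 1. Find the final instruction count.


Each match removes 1 instructions.
Total removed = 13 * 1 = 13
Remaining = 38 - 13 = 25

25


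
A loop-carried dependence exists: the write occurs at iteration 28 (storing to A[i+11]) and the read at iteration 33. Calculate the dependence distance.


Distance = read iteration - write iteration
= 33 - 28 = 5

5


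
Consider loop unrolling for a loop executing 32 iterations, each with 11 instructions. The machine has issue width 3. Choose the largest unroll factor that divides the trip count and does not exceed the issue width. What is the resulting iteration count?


Largest divisor of 32 <= 3 is 2
New iterations = 32 / 2 = 16

16


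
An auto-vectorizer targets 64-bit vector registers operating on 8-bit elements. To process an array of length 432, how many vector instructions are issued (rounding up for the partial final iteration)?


Width = 64 / 8 = 8 elements per vector op
Iterations = ceil(432 / 8) = 54

54


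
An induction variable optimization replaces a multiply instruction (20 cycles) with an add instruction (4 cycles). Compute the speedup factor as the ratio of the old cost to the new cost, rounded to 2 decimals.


Ratio = mult_cost / add_cost = 20 / 4 = 5.0

5.0


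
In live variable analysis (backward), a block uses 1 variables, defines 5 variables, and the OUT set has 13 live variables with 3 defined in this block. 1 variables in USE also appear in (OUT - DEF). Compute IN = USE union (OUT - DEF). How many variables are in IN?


OUT - DEF: 13 - 3 = 10
|IN| = |USE| + |OUT - DEF| - |USE ∩ (OUT - DEF)| = 1 + 10 - 1 = 10

10


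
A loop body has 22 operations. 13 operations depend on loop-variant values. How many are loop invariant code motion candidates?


Invariant candidates = total - loop-dependent
= 22 - 13 = 9

9


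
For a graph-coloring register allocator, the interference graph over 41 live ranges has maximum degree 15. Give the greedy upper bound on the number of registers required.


Greedy coloring never needs more than (max_degree + 1) colors: when coloring a vertex, at most max_degree neighbors are already colored.
Upper bound = 15 + 1 = 16

16


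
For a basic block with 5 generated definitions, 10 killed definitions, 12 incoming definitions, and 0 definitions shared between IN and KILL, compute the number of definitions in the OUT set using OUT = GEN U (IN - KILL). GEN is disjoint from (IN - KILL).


IN - KILL: 12 - 0 = 12 surviving definitions
OUT = GEN + surviving = 5 + 12 = 17

17


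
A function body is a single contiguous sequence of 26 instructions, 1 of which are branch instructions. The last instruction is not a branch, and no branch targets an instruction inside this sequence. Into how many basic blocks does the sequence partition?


With no in-sequence branch targets, the leaders are the first instruction plus the instruction after each branch.
Number of basic blocks = branches + 1
= 1 + 1 = 2

2


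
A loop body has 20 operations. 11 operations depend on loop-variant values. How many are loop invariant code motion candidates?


Invariant candidates = total - loop-dependent
= 20 - 11 = 9

9


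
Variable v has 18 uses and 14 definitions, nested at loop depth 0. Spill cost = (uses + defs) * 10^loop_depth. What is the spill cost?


uses + defs = 18 + 14 = 32
10^0 = 1
Spill cost = 32 * 1 = 32

32


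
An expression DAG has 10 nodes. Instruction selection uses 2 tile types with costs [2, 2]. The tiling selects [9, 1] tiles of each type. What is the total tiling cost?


Total cost = sum(count_i * cost_i)
= 9*2 + 1*2
= 20

20


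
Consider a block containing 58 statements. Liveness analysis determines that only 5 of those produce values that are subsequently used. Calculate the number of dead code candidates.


Dead code = total statements - live definitions
= 58 - 5 = 53

53


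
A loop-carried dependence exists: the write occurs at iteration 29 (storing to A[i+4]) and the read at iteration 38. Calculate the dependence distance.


Distance = read iteration - write iteration
= 38 - 29 = 9

9


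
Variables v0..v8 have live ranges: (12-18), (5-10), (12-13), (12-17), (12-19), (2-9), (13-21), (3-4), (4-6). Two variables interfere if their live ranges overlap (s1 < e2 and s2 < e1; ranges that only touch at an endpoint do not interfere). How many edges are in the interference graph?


Check all pairs for overlapping intervals.
Two intervals (s1,e1) and (s2,e2) overlap if s1 < e2 and s2 < e1.
v0 (12-18) vs v1..v8: overlaps v2, v3, v4, v6 -> 4
v1 (5-10) vs v2..v8: overlaps v5, v8 -> 2
v2 (12-13) vs v3..v8: overlaps v3, v4 -> 2
v3 (12-17) vs v4..v8: overlaps v4, v6 -> 2
v4 (12-19) vs v5..v8: overlaps v6 -> 1
v5 (2-9) vs v6..v8: overlaps v7, v8 -> 2
v6 (13-21) vs v7..v8: overlaps none -> 0
v7 (3-4) vs v8: overlaps none -> 0
Total overlapping pairs = 4 + 2 + 2 + 2 + 1 + 2 + 0 + 0 = 13

13


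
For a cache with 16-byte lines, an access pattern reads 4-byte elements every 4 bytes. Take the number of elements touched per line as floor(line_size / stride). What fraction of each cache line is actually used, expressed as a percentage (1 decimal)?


Elements per cache line = floor(16 / 4) = 4
Bytes used = 4 * 4 = 16
Utilization = 16 / 16 * 100 = 100.0%

100.0


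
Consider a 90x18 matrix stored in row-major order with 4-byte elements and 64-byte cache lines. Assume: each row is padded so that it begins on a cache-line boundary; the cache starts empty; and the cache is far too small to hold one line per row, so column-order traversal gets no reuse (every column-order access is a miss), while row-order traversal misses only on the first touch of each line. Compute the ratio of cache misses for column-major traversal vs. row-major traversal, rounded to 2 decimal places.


Each row occupies 18 * 4 = 72 bytes and starts on a line boundary, so it spans ceil(72 / 64) = 2 cache lines.
Row-major traversal misses (one per line touched): 90 * ceil(18 * 4 / 64) = 180
Column-major traversal misses (no reuse, every access misses): 90 * 18 = 1620
Ratio = 1620 / 180 = 9.0

9.0


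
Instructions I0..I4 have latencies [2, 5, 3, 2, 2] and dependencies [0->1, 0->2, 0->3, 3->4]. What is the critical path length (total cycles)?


Compute longest path through dependency graph: dist(Ik) = max over predecessors of dist + latency(Ik).
dist(I0) = latency 2 = 2
dist(I1) = dist(I0) + 5 = 2 + 5 = 7
dist(I2) = dist(I0) + 3 = 2 + 3 = 5
dist(I3) = dist(I0) + 2 = 2 + 2 = 4
dist(I4) = dist(I3) + 2 = 4 + 2 = 6
Critical path = max dist = 7

7


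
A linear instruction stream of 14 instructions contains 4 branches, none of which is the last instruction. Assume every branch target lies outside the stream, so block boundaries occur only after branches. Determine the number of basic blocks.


With no in-sequence branch targets, the leaders are the first instruction plus the instruction after each branch.
Number of basic blocks = branches + 1
= 4 + 1 = 5

5


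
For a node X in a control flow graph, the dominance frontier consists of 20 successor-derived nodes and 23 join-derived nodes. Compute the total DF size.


DF(X) = direct successor contributions + join point contributions
= 20 + 23 = 43

43


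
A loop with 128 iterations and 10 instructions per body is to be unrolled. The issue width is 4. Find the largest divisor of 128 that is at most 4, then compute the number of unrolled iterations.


Largest divisor of 128 <= 4 is 4
New iterations = 128 / 4 = 32

32


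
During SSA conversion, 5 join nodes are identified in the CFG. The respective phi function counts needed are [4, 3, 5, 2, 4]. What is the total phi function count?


Total phi functions = sum of phi functions at each join node
= 4 + 3 + 5 + 2 + 4 = 18

18


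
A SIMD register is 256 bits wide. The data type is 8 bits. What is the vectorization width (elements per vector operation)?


Width = SIMD bits / data type bits
= 256 / 8 = 32

32


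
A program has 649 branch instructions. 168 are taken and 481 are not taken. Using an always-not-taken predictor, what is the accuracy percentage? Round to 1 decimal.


Predictor: always-not-taken
Correct predictions = 481
Accuracy = 481 / 649 * 100 = 74.1%

74.1


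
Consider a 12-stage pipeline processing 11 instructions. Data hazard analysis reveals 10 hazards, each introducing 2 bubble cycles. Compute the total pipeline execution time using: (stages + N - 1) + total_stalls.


Base cycles = 12 + 11 - 1 = 22
Total stalls = 10 * 2 = 20
Total = 22 + 20 = 42

42


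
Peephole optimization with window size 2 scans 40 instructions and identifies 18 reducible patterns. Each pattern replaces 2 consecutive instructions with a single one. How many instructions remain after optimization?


Each match removes 1 instructions.
Total removed = 18 * 1 = 18
Remaining = 40 - 18 = 22

22


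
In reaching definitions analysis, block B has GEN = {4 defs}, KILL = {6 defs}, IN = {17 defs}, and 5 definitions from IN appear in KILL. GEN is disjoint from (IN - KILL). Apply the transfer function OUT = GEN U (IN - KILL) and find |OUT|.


IN - KILL: 17 - 5 = 12 surviving definitions
OUT = GEN + surviving = 4 + 12 = 16

16


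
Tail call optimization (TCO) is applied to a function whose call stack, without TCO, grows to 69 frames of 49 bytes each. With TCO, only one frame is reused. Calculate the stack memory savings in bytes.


Without TCO: 69 * 49 = 3381 bytes
With TCO: reuse 1 frame = 49 bytes
Savings = 3381 - 49 = 3332

3332


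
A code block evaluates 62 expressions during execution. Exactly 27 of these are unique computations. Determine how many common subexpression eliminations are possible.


CSE count = total expressions - unique expressions
= 62 - 27 = 35

35


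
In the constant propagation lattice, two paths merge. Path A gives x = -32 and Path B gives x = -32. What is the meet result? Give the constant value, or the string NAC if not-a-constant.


Meet operation: if both paths give the same constant, result is that constant; if they differ, result is NAC (not-a-constant).
Path A: -32, Path B: -32 -> equal
Result: constant -> -32

-32


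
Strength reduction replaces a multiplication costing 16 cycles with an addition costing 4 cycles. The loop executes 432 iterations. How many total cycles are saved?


Per-iteration saving = 16 - 4 = 12
Total saved = 432 * 12 = 5184

5184


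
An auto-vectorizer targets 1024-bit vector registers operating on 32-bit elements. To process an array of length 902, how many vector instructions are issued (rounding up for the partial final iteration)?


Width = 1024 / 32 = 32 elements per vector op
Iterations = ceil(902 / 32) = 29

29


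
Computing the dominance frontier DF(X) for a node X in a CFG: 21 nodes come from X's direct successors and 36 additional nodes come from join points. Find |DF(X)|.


DF(X) = direct successor contributions + join point contributions
= 21 + 36 = 57

57


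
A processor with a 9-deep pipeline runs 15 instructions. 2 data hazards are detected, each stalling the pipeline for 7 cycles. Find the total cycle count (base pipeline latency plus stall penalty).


Base cycles = 9 + 15 - 1 = 23
Total stalls = 2 * 7 = 14
Total = 23 + 14 = 37

37


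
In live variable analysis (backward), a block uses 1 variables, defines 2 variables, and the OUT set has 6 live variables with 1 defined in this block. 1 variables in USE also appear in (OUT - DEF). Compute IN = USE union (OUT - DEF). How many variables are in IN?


OUT - DEF: 6 - 1 = 5
|IN| = |USE| + |OUT - DEF| - |USE ∩ (OUT - DEF)| = 1 + 5 - 1 = 5

5


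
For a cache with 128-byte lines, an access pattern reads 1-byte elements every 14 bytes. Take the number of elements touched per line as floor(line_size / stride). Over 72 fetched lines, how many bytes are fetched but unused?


Elements per line = floor(128 / 14) = 9
Bytes used per line = 9 * 1 = 9
Wasted per line = 128 - 9 = 119
Total wasted = 119 * 72 = 8568

8568


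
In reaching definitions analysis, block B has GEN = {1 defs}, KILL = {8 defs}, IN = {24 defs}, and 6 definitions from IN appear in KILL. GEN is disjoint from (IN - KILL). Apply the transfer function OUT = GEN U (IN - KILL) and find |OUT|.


IN - KILL: 24 - 6 = 18 surviving definitions
OUT = GEN + surviving = 1 + 18 = 19

19


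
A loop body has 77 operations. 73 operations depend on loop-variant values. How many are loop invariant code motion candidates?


Invariant candidates = total - loop-dependent
= 77 - 73 = 4

4


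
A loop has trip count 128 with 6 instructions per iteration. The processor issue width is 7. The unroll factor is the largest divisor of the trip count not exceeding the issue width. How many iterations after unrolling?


Largest divisor of 128 <= 7 is 4
New iterations = 128 / 4 = 32

32


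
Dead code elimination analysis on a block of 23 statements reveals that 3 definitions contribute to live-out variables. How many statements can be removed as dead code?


Dead code = total statements - live definitions
= 23 - 3 = 20

20


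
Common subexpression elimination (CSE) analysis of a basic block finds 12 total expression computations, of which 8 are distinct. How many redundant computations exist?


CSE count = total expressions - unique expressions
= 12 - 8 = 4

4


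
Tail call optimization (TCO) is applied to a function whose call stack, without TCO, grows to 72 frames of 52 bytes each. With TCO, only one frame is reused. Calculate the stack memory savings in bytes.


Without TCO: 72 * 52 = 3744 bytes
With TCO: reuse 1 frame = 52 bytes
Savings = 3744 - 52 = 3692

3692


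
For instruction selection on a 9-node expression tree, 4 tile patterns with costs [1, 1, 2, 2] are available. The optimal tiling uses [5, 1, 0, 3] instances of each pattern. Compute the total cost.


Total cost = sum(count_i * cost_i)
= 5*1 + 1*1 + 0*2 + 3*2
= 12

12


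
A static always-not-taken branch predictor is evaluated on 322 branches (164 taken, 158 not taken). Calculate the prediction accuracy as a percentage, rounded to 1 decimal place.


Predictor: always-not-taken
Correct predictions = 158
Accuracy = 158 / 322 * 100 = 49.1%

49.1


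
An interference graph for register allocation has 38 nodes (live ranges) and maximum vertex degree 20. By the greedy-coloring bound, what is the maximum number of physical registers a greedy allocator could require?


Greedy coloring never needs more than (max_degree + 1) colors: when coloring a vertex, at most max_degree neighbors are already colored.
Upper bound = 20 + 1 = 21

21


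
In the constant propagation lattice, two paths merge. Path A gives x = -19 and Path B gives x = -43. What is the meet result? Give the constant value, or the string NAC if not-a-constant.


Meet operation: if both paths give the same constant, result is that constant; if they differ, result is NAC (not-a-constant).
Path A: -19, Path B: -43 -> differ
Result: not-a-constant -> NAC

NAC


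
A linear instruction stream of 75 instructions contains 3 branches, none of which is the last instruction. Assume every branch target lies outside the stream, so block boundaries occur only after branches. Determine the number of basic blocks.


With no in-sequence branch targets, the leaders are the first instruction plus the instruction after each branch.
Number of basic blocks = branches + 1
= 3 + 1 = 4

4


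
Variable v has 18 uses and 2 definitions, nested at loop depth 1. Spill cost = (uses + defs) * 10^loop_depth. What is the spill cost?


uses + defs = 18 + 2 = 20
10^1 = 10
Spill cost = 20 * 10 = 200

200


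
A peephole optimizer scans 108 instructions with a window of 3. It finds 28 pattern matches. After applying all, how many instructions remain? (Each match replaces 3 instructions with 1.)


Each match removes 2 instructions.
Total removed = 28 * 2 = 56
Remaining = 108 - 56 = 52

52


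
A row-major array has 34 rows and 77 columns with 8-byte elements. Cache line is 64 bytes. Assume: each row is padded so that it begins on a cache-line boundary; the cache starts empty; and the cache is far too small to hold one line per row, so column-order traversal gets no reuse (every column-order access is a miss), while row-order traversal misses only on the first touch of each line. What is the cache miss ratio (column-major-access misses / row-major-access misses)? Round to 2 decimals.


Each row occupies 77 * 8 = 616 bytes and starts on a line boundary, so it spans ceil(616 / 64) = 10 cache lines.
Row-major traversal misses (one per line touched): 34 * ceil(77 * 8 / 64) = 340
Column-major traversal misses (no reuse, every access misses): 34 * 77 = 2618
Ratio = 2618 / 340 = 7.7

7.7


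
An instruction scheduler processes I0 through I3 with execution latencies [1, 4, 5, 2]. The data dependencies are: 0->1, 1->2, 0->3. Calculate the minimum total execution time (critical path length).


Compute longest path through dependency graph: dist(Ik) = max over predecessors of dist + latency(Ik).
dist(I0) = latency 1 = 1
dist(I1) = dist(I0) + 4 = 1 + 4 = 5
dist(I2) = dist(I1) + 5 = 5 + 5 = 10
dist(I3) = dist(I0) + 2 = 1 + 2 = 3
Critical path = max dist = 10

10


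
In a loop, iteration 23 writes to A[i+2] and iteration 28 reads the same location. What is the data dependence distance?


Distance = read iteration - write iteration
= 28 - 23 = 5

5


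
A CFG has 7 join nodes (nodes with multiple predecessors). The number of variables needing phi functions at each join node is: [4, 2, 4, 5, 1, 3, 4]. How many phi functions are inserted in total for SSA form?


Total phi functions = sum of phi functions at each join node
= 4 + 2 + 4 + 5 + 1 + 3 + 4 = 23

23


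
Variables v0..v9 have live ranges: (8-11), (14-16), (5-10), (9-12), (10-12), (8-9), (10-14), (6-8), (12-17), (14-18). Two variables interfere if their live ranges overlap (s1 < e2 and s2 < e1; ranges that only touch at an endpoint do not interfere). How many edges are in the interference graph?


Check all pairs for overlapping intervals.
Two intervals (s1,e1) and (s2,e2) overlap if s1 < e2 and s2 < e1.
v0 (8-11) vs v1..v9: overlaps v2, v3, v4, v5, v6 -> 5
v1 (14-16) vs v2..v9: overlaps v8, v9 -> 2
v2 (5-10) vs v3..v9: overlaps v3, v5, v7 -> 3
v3 (9-12) vs v4..v9: overlaps v4, v6 -> 2
v4 (10-12) vs v5..v9: overlaps v6 -> 1
v5 (8-9) vs v6..v9: overlaps none -> 0
v6 (10-14) vs v7..v9: overlaps v8 -> 1
v7 (6-8) vs v8..v9: overlaps none -> 0
v8 (12-17) vs v9: overlaps v9 -> 1
Total overlapping pairs = 5 + 2 + 3 + 2 + 1 + 0 + 1 + 0 + 1 = 15

15


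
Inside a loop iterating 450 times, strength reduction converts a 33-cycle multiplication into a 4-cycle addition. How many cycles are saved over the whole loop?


Per-iteration saving = 33 - 4 = 29
Total saved = 450 * 29 = 13050

13050


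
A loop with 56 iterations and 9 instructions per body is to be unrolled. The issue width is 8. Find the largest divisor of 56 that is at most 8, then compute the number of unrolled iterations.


Largest divisor of 56 <= 8 is 8
New iterations = 56 / 8 = 7

7


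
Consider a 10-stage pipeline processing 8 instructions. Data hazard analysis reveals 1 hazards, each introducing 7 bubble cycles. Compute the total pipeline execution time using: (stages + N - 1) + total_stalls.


Base cycles = 10 + 8 - 1 = 17
Total stalls = 1 * 7 = 7
Total = 17 + 7 = 24

24


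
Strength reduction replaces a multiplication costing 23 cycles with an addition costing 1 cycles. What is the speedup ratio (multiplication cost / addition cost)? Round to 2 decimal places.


Ratio = mult_cost / add_cost = 23 / 1 = 23.0

23.0


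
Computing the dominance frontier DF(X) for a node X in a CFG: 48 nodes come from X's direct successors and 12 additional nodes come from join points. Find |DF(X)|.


DF(X) = direct successor contributions + join point contributions
= 48 + 12 = 60

60


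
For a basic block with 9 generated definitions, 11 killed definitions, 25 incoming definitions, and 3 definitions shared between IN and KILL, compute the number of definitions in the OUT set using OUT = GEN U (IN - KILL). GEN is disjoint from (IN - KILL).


IN - KILL: 25 - 3 = 22 surviving definitions
OUT = GEN + surviving = 9 + 22 = 31

31


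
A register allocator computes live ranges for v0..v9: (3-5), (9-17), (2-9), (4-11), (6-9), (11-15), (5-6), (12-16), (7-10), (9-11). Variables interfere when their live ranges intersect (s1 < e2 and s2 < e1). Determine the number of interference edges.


Check all pairs for overlapping intervals.
Two intervals (s1,e1) and (s2,e2) overlap if s1 < e2 and s2 < e1.
v0 (3-5) vs v1..v9: overlaps v2, v3 -> 2
v1 (9-17) vs v2..v9: overlaps v3, v5, v7, v8, v9 -> 5
v2 (2-9) vs v3..v9: overlaps v3, v4, v6, v8 -> 4
v3 (4-11) vs v4..v9: overlaps v4, v6, v8, v9 -> 4
v4 (6-9) vs v5..v9: overlaps v8 -> 1
v5 (11-15) vs v6..v9: overlaps v7 -> 1
v6 (5-6) vs v7..v9: overlaps none -> 0
v7 (12-16) vs v8..v9: overlaps none -> 0
v8 (7-10) vs v9: overlaps v9 -> 1
Total overlapping pairs = 2 + 5 + 4 + 4 + 1 + 1 + 0 + 0 + 1 = 18

18


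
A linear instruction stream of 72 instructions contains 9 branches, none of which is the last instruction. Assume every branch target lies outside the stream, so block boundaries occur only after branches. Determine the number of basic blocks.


With no in-sequence branch targets, the leaders are the first instruction plus the instruction after each branch.
Number of basic blocks = branches + 1
= 9 + 1 = 10

10


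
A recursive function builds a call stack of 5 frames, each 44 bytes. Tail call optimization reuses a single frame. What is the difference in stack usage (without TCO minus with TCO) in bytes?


Without TCO: 5 * 44 = 220 bytes
With TCO: reuse 1 frame = 44 bytes
Savings = 220 - 44 = 176

176


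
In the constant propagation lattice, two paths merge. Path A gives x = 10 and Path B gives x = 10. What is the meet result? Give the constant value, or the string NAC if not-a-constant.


Meet operation: if both paths give the same constant, result is that constant; if they differ, result is NAC (not-a-constant).
Path A: 10, Path B: 10 -> equal
Result: constant -> 10

10


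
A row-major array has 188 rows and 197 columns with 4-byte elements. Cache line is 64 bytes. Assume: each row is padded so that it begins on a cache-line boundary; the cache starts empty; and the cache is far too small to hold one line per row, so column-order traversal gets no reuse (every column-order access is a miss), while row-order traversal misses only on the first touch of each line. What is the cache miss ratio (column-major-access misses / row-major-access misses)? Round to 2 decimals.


Each row occupies 197 * 4 = 788 bytes and starts on a line boundary, so it spans ceil(788 / 64) = 13 cache lines.
Row-major traversal misses (one per line touched): 188 * ceil(197 * 4 / 64) = 2444
Column-major traversal misses (no reuse, every access misses): 188 * 197 = 37036
Ratio = 37036 / 2444 = 15.15

15.15


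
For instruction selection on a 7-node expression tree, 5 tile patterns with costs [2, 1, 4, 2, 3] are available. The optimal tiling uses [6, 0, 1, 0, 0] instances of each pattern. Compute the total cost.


Total cost = sum(count_i * cost_i)
= 6*2 + 0*1 + 1*4 + 0*2 + 0*3
= 16

16


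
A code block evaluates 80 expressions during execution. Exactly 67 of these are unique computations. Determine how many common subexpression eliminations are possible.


CSE count = total expressions - unique expressions
= 80 - 67 = 13

13


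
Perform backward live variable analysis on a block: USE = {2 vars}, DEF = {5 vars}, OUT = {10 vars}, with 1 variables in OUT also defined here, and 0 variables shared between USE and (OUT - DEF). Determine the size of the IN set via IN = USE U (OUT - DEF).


OUT - DEF: 10 - 1 = 9
|IN| = |USE| + |OUT - DEF| - |USE ∩ (OUT - DEF)| = 2 + 9 - 0 = 11

11


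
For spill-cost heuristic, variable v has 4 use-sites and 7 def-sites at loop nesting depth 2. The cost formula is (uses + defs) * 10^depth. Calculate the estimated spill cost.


uses + defs = 4 + 7 = 11
10^2 = 100
Spill cost = 11 * 100 = 1100

1100


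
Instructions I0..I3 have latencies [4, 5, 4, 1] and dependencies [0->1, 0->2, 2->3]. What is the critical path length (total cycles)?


Compute longest path through dependency graph: dist(Ik) = max over predecessors of dist + latency(Ik).
dist(I0) = latency 4 = 4
dist(I1) = dist(I0) + 5 = 4 + 5 = 9
dist(I2) = dist(I0) + 4 = 4 + 4 = 8
dist(I3) = dist(I2) + 1 = 8 + 1 = 9
Critical path = max dist = 9

9


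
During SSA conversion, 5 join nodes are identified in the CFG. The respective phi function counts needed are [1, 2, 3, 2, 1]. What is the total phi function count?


Total phi functions = sum of phi functions at each join node
= 1 + 2 + 3 + 2 + 1 = 9

9


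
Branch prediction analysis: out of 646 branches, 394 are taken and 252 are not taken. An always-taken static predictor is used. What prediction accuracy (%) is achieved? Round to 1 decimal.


Predictor: always-taken
Correct predictions = 394
Accuracy = 394 / 646 * 100 = 61.0%

61.0


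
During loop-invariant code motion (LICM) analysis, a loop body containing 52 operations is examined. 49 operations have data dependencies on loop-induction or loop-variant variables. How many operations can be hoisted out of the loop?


Invariant candidates = total - loop-dependent
= 52 - 49 = 3

3


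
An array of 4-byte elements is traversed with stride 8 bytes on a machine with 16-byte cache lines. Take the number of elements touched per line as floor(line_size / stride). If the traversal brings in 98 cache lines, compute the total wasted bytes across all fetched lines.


Elements per line = floor(16 / 8) = 2
Bytes used per line = 2 * 4 = 8
Wasted per line = 16 - 8 = 8
Total wasted = 8 * 98 = 784

784


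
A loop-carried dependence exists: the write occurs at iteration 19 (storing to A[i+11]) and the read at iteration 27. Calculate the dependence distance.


Distance = read iteration - write iteration
= 27 - 19 = 8

8


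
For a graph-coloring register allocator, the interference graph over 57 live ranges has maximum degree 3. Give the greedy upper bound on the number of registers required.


Greedy coloring never needs more than (max_degree + 1) colors: when coloring a vertex, at most max_degree neighbors are already colored.
Upper bound = 3 + 1 = 4

4


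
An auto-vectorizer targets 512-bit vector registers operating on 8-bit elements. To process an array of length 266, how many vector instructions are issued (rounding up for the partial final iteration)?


Width = 512 / 8 = 64 elements per vector op
Iterations = ceil(266 / 64) = 5

5


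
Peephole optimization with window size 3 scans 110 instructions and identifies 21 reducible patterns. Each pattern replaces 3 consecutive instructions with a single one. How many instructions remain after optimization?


Each match removes 2 instructions.
Total removed = 21 * 2 = 42
Remaining = 110 - 42 = 68

68


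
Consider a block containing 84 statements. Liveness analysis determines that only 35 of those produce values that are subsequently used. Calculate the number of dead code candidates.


Dead code = total statements - live definitions
= 84 - 35 = 49

49
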